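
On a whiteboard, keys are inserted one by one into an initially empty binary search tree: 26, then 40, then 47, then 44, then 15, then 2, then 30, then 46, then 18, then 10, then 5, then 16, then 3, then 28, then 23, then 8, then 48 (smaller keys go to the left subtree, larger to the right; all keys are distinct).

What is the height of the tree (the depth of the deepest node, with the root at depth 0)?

5

Insert 26: tree is empty, so 26 becomes the root.
Insert 40: 40 > 26 → go right. Place as right child of 26.
Insert 47: 47 > 26 → go right; 47 > 40 → go right. Place as right child of 40.
Insert 44: 44 > 26 → go right; 44 > 40 → go right; 44 < 47 → go left. Place as left child of 47.
Insert 15: 15 < 26 → go left. Place as left child of 26.
Insert 2: 2 < 26 → go left; 2 < 15 → go left. Place as left child of 15.
Insert 30: 30 > 26 → go right; 30 < 40 → go left. Place as left child of 40.
Insert 46: 46 > 26 → go right; 46 > 40 → go right; 46 < 47 → go left; 46 > 44 → go right. Place as right child of 44.
Insert 18: 18 < 26 → go left; 18 > 15 → go right. Place as right child of 15.
Insert 10: 10 < 26 → go left; 10 < 15 → go left; 10 > 2 → go right. Place as right child of 2.
Insert 5: 5 < 26 → go left; 5 < 15 → go left; 5 > 2 → go right; 5 < 10 → go left. Place as left child of 10.
Insert 16: 16 < 26 → go left; 16 > 15 → go right; 16 < 18 → go left. Place as left child of 18.
Insert 3: 3 < 26 → go left; 3 < 15 → go left; 3 > 2 → go right; 3 < 10 → go left; 3 < 5 → go left. Place as left child of 5.
Insert 28: 28 > 26 → go right; 28 < 40 → go left; 28 < 30 → go left. Place as left child of 30.
Insert 23: 23 < 26 → go left; 23 > 15 → go right; 23 > 18 → go right. Place as right child of 18.
Insert 8: 8 < 26 → go left; 8 < 15 → go left; 8 > 2 → go right; 8 < 10 → go left; 8 > 5 → go right. Place as right child of 5.
Insert 48: 48 > 26 → go right; 48 > 40 → go right; 48 > 47 → go right. Place as right child of 47.

The deepest node is 3 at depth 5.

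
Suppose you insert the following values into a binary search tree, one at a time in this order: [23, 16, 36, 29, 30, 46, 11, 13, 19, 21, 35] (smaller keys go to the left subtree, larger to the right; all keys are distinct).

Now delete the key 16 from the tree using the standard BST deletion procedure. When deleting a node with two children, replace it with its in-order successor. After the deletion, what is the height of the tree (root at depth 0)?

23: root
16: left child of 23 (depth 1)
36: right child of 23 (depth 1)
29: left child of 36 (depth 2)
30: right child of 29 (depth 3)
46: right child of 36 (depth 2)
11: left child of 16 (depth 2)
13: right child of 11 (depth 3)
19: right child of 16 (depth 2)
21: right child of 19 (depth 3)
35: right child of 30 (depth 4)

Delete 16 (two children — replace with in-order successor).
After deletion, deepest node is 35 at depth 4.

4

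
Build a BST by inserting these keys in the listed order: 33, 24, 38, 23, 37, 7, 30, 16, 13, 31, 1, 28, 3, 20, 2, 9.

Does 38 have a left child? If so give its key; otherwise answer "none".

Resulting structure (node: left, right):
  33: L=24, R=38
  24: L=23, R=30
  38: L=37, R=–
  23: L=7, R=–
  37: L=–, R=–
  7: L=1, R=16
  30: L=28, R=31
  16: L=13, R=20
  13: L=9, R=–
  31: L=–, R=–
  1: L=–, R=3
  28: L=–, R=–
  3: L=2, R=–
  20: L=–, R=–
  2: L=–, R=–
  9: L=–, R=–

37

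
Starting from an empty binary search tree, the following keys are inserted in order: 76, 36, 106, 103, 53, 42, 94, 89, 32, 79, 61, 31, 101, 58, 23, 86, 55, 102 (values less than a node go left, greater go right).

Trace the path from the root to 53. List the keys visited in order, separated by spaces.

Insert 76: tree is empty, so 76 becomes the root.
Insert 36: 36 < 76 → go left. Place as left child of 76.
Insert 106: 106 > 76 → go right. Place as right child of 76.
Insert 103: 103 > 76 → go right; 103 < 106 → go left. Place as left child of 106.
Insert 53: 53 < 76 → go left; 53 > 36 → go right. Place as right child of 36.
Insert 42: 42 < 76 → go left; 42 > 36 → go right; 42 < 53 → go left. Place as left child of 53.
Insert 94: 94 > 76 → go right; 94 < 106 → go left; 94 < 103 → go left. Place as left child of 103.
Insert 89: 89 > 76 → go right; 89 < 106 → go left; 89 < 103 → go left; 89 < 94 → go left. Place as left child of 94.
Insert 32: 32 < 76 → go left; 32 < 36 → go left. Place as left child of 36.
Insert 79: 79 > 76 → go right; 79 < 106 → go left; 79 < 103 → go left; 79 < 94 → go left; 79 < 89 → go left. Place as left child of 89.
Insert 61: 61 < 76 → go left; 61 > 36 → go right; 61 > 53 → go right. Place as right child of 53.
Insert 31: 31 < 76 → go left; 31 < 36 → go left; 31 < 32 → go left. Place as left child of 32.
Insert 101: 101 > 76 → go right; 101 < 106 → go left; 101 < 103 → go left; 101 > 94 → go right. Place as right child of 94.
Insert 58: 58 < 76 → go left; 58 > 36 → go right; 58 > 53 → go right; 58 < 61 → go left. Place as left child of 61.
Insert 23: 23 < 76 → go left; 23 < 36 → go left; 23 < 32 → go left; 23 < 31 → go left. Place as left child of 31.
Insert 86: 86 > 76 → go right; 86 < 106 → go left; 86 < 103 → go left; 86 < 94 → go left; 86 < 89 → go left; 86 > 79 → go right. Place as right child of 79.
Insert 55: 55 < 76 → go left; 55 > 36 → go right; 55 > 53 → go right; 55 < 61 → go left; 55 < 58 → go left. Place as left child of 58.
Insert 102: 102 > 76 → go right; 102 < 106 → go left; 102 < 103 → go left; 102 > 94 → go right; 102 > 101 → go right. Place as right child of 101.

76 36 53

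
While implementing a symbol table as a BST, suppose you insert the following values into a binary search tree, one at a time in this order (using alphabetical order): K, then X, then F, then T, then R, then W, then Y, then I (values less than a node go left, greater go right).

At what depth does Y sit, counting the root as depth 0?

K: root
X: right child of K (depth 1)
F: left child of K (depth 1)
T: left child of X (depth 2)
R: left child of T (depth 3)
W: right child of T (depth 3)
Y: right child of X (depth 2)
I: right child of F (depth 2)

Path to Y: K → X → Y, which is 2 edges.

2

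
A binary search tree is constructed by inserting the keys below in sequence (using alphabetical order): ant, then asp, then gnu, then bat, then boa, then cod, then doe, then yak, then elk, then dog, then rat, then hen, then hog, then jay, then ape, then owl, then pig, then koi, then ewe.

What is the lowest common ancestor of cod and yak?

gnu

ant: root
asp: right child of ant (depth 1)
gnu: right child of asp (depth 2)
bat: left child of gnu (depth 3)
boa: right child of bat (depth 4)
cod: right child of boa (depth 5)
doe: right child of cod (depth 6)
yak: right child of gnu (depth 3)
elk: right child of doe (depth 7)
dog: left child of elk (depth 8)
rat: left child of yak (depth 4)
hen: left child of rat (depth 5)
hog: right child of hen (depth 6)
jay: right child of hog (depth 7)
ape: left child of asp (depth 2)
owl: right child of jay (depth 8)
pig: right child of owl (depth 9)
koi: left child of owl (depth 9)
ewe: right child of elk (depth 8)

Path to cod: ant → asp → gnu → bat → boa → cod
Path to yak: ant → asp → gnu → yak
The paths share a prefix ending at gnu, then split left and right.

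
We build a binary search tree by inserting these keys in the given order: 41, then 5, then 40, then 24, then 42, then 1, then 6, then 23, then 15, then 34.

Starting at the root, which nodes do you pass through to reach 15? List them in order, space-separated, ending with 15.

41: root
5: left child of 41 (depth 1)
40: right child of 5 (depth 2)
24: left child of 40 (depth 3)
42: right child of 41 (depth 1)
1: left child of 5 (depth 2)
6: left child of 24 (depth 4)
23: right child of 6 (depth 5)
15: left child of 23 (depth 6)
34: right child of 24 (depth 4)

41 5 40 24 6 23 15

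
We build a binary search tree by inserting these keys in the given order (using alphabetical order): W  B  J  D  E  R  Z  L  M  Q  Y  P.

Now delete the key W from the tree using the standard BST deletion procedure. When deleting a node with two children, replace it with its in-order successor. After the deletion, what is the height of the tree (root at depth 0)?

7

W: root
B: left child of W (depth 1)
J: right child of B (depth 2)
D: left child of J (depth 3)
E: right child of D (depth 4)
R: right child of J (depth 3)
Z: right child of W (depth 1)
L: left child of R (depth 4)
M: right child of L (depth 5)
Q: right child of M (depth 6)
Y: left child of Z (depth 2)
P: left child of Q (depth 7)

Delete W (two children — replace with in-order successor).
After deletion, deepest node is P at depth 7.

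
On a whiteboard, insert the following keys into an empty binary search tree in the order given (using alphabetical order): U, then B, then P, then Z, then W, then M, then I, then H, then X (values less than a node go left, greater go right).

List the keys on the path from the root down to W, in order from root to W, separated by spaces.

Insert U: tree is empty, so U becomes the root.
Insert B: B < U → go left. Place as left child of U.
Insert P: P < U → go left; P > B → go right. Place as right child of B.
Insert Z: Z > U → go right. Place as right child of U.
Insert W: W > U → go right; W < Z → go left. Place as left child of Z.
Insert M: M < U → go left; M > B → go right; M < P → go left. Place as left child of P.
Insert I: I < U → go left; I > B → go right; I < P → go left; I < M → go left. Place as left child of M.
Insert H: H < U → go left; H > B → go right; H < P → go left; H < M → go left; H < I → go left. Place as left child of I.
Insert X: X > U → go right; X < Z → go left; X > W → go right. Place as right child of W.

U Z W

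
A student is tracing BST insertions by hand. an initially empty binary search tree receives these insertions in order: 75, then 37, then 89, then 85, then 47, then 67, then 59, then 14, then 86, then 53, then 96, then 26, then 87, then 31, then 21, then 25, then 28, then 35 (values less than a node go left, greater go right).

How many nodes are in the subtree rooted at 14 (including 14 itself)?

7

Insert 75: tree is empty, so 75 becomes the root.
Insert 37: 37 < 75 → go left. Place as left child of 75.
Insert 89: 89 > 75 → go right. Place as right child of 75.
Insert 85: 85 > 75 → go right; 85 < 89 → go left. Place as left child of 89.
Insert 47: 47 < 75 → go left; 47 > 37 → go right. Place as right child of 37.
Insert 67: 67 < 75 → go left; 67 > 37 → go right; 67 > 47 → go right. Place as right child of 47.
Insert 59: 59 < 75 → go left; 59 > 37 → go right; 59 > 47 → go right; 59 < 67 → go left. Place as left child of 67.
Insert 14: 14 < 75 → go left; 14 < 37 → go left. Place as left child of 37.
Insert 86: 86 > 75 → go right; 86 < 89 → go left; 86 > 85 → go right. Place as right child of 85.
Insert 53: 53 < 75 → go left; 53 > 37 → go right; 53 > 47 → go right; 53 < 67 → go left; 53 < 59 → go left. Place as left child of 59.
Insert 96: 96 > 75 → go right; 96 > 89 → go right. Place as right child of 89.
Insert 26: 26 < 75 → go left; 26 < 37 → go left; 26 > 14 → go right. Place as right child of 14.
Insert 87: 87 > 75 → go right; 87 < 89 → go left; 87 > 85 → go right; 87 > 86 → go right. Place as right child of 86.
Insert 31: 31 < 75 → go left; 31 < 37 → go left; 31 > 14 → go right; 31 > 26 → go right. Place as right child of 26.
Insert 21: 21 < 75 → go left; 21 < 37 → go left; 21 > 14 → go right; 21 < 26 → go left. Place as left child of 26.
Insert 25: 25 < 75 → go left; 25 < 37 → go left; 25 > 14 → go right; 25 < 26 → go left; 25 > 21 → go right. Place as right child of 21.
Insert 28: 28 < 75 → go left; 28 < 37 → go left; 28 > 14 → go right; 28 > 26 → go right; 28 < 31 → go left. Place as left child of 31.
Insert 35: 35 < 75 → go left; 35 < 37 → go left; 35 > 14 → go right; 35 > 26 → go right; 35 > 31 → go right. Place as right child of 31.

Subtree rooted at 14 contains: 14, 26, 21, 25, 31, 28, 35 — 7 nodes.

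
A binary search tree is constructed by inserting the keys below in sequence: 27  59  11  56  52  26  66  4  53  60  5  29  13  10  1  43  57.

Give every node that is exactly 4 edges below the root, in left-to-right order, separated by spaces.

Resulting structure (node: left, right):
  27: L=11, R=59
  59: L=56, R=66
  11: L=4, R=26
  56: L=52, R=57
  52: L=29, R=53
  26: L=13, R=–
  66: L=60, R=–
  4: L=1, R=5
  53: L=–, R=–
  60: L=–, R=–
  5: L=–, R=10
  29: L=–, R=43
  13: L=–, R=–
  10: L=–, R=–
  1: L=–, R=–
  43: L=–, R=–
  57: L=–, R=–

10 29 53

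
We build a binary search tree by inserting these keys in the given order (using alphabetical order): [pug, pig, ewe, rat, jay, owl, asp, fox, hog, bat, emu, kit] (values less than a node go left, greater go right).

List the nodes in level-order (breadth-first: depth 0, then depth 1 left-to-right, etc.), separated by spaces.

Insert pug: tree is empty, so pug becomes the root.
Insert pig: pig < pug → go left. Place as left child of pug.
Insert ewe: ewe < pug → go left; ewe < pig → go left. Place as left child of pig.
Insert rat: rat > pug → go right. Place as right child of pug.
Insert jay: jay < pug → go left; jay < pig → go left; jay > ewe → go right. Place as right child of ewe.
Insert owl: owl < pug → go left; owl < pig → go left; owl > ewe → go right; owl > jay → go right. Place as right child of jay.
Insert asp: asp < pug → go left; asp < pig → go left; asp < ewe → go left. Place as left child of ewe.
Insert fox: fox < pug → go left; fox < pig → go left; fox > ewe → go right; fox < jay → go left. Place as left child of jay.
Insert hog: hog < pug → go left; hog < pig → go left; hog > ewe → go right; hog < jay → go left; hog > fox → go right. Place as right child of fox.
Insert bat: bat < pug → go left; bat < pig → go left; bat < ewe → go left; bat > asp → go right. Place as right child of asp.
Insert emu: emu < pug → go left; emu < pig → go left; emu < ewe → go left; emu > asp → go right; emu > bat → go right. Place as right child of bat.
Insert kit: kit < pug → go left; kit < pig → go left; kit > ewe → go right; kit > jay → go right; kit < owl → go left. Place as left child of owl.

pug pig rat ewe asp jay bat fox owl emu hog kit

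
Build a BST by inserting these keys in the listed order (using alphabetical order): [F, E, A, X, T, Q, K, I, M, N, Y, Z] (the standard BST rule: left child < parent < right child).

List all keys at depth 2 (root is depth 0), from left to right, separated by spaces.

A T Y

Insert F: tree is empty, so F becomes the root.
Insert E: E < F → go left. Place as left child of F.
Insert A: A < F → go left; A < E → go left. Place as left child of E.
Insert X: X > F → go right. Place as right child of F.
Insert T: T > F → go right; T < X → go left. Place as left child of X.
Insert Q: Q > F → go right; Q < X → go left; Q < T → go left. Place as left child of T.
Insert K: K > F → go right; K < X → go left; K < T → go left; K < Q → go left. Place as left child of Q.
Insert I: I > F → go right; I < X → go left; I < T → go left; I < Q → go left; I < K → go left. Place as left child of K.
Insert M: M > F → go right; M < X → go left; M < T → go left; M < Q → go left; M > K → go right. Place as right child of K.
Insert N: N > F → go right; N < X → go left; N < T → go left; N < Q → go left; N > K → go right; N > M → go right. Place as right child of M.
Insert Y: Y > F → go right; Y > X → go right. Place as right child of X.
Insert Z: Z > F → go right; Z > X → go right; Z > Y → go right. Place as right child of Y.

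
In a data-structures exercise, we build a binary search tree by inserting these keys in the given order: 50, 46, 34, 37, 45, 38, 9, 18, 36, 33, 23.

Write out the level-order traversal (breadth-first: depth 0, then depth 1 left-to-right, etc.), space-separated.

50 46 34 9 37 18 36 45 33 38 23

50: root
46: left child of 50 (depth 1)
34: left child of 46 (depth 2)
37: right child of 34 (depth 3)
45: right child of 37 (depth 4)
38: left child of 45 (depth 5)
9: left child of 34 (depth 3)
18: right child of 9 (depth 4)
36: left child of 37 (depth 4)
33: right child of 18 (depth 5)
23: left child of 33 (depth 6)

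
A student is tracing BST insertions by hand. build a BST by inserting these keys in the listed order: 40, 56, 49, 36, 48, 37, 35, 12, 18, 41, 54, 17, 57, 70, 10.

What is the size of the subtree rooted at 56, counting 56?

Resulting structure (node: left, right):
  40: L=36, R=56
  56: L=49, R=57
  49: L=48, R=54
  36: L=35, R=37
  48: L=41, R=–
  37: L=–, R=–
  35: L=12, R=–
  12: L=10, R=18
  18: L=17, R=–
  41: L=–, R=–
  54: L=–, R=–
  17: L=–, R=–
  57: L=–, R=70
  70: L=–, R=–
  10: L=–, R=–

Subtree rooted at 56 contains: 56, 49, 48, 41, 54, 57, 70 — 7 nodes.

7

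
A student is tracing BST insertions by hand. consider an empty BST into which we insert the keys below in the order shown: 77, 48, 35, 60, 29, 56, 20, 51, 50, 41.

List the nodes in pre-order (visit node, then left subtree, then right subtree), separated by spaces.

77: root
48: left child of 77 (depth 1)
35: left child of 48 (depth 2)
60: right child of 48 (depth 2)
29: left child of 35 (depth 3)
56: left child of 60 (depth 3)
20: left child of 29 (depth 4)
51: left child of 56 (depth 4)
50: left child of 51 (depth 5)
41: right child of 35 (depth 3)

77 48 35 29 20 41 60 56 51 50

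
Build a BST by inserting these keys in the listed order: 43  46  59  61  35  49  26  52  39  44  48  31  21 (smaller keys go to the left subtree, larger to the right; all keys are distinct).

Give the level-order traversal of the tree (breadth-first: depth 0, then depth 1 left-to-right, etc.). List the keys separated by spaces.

43 35 46 26 39 44 59 21 31 49 61 48 52

Resulting structure (node: left, right):
  43: L=35, R=46
  46: L=44, R=59
  59: L=49, R=61
  61: L=–, R=–
  35: L=26, R=39
  49: L=48, R=52
  26: L=21, R=31
  52: L=–, R=–
  39: L=–, R=–
  44: L=–, R=–
  48: L=–, R=–
  31: L=–, R=–
  21: L=–, R=–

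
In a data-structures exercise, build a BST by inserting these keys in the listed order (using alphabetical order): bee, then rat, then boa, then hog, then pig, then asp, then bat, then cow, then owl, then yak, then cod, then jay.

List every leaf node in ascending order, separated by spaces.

bee: root
rat: right child of bee (depth 1)
boa: left child of rat (depth 2)
hog: right child of boa (depth 3)
pig: right child of hog (depth 4)
asp: left child of bee (depth 1)
bat: right child of asp (depth 2)
cow: left child of hog (depth 4)
owl: left child of pig (depth 5)
yak: right child of rat (depth 2)
cod: left child of cow (depth 5)
jay: left child of owl (depth 6)

bat cod jay yak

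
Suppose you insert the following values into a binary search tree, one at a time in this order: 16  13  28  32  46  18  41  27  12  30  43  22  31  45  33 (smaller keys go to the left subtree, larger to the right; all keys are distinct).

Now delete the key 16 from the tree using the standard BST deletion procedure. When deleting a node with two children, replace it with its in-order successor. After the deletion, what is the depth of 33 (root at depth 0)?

5

Resulting structure (node: left, right):
  16: L=13, R=28
  13: L=12, R=–
  28: L=18, R=32
  32: L=30, R=46
  46: L=41, R=–
  18: L=–, R=27
  41: L=33, R=43
  27: L=22, R=–
  12: L=–, R=–
  30: L=–, R=31
  43: L=–, R=45
  22: L=–, R=–
  31: L=–, R=–
  45: L=–, R=–
  33: L=–, R=–

Delete 16 (two children — replace with in-order successor).
After deletion, path to 33: 18 → 28 → 32 → 46 → 41 → 33.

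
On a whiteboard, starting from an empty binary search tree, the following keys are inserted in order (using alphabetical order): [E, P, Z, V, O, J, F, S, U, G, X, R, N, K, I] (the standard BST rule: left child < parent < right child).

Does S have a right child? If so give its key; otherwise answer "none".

E: root
P: right child of E (depth 1)
Z: right child of P (depth 2)
V: left child of Z (depth 3)
O: left child of P (depth 2)
J: left child of O (depth 3)
F: left child of J (depth 4)
S: left child of V (depth 4)
U: right child of S (depth 5)
G: right child of F (depth 5)
X: right child of V (depth 4)
R: left child of S (depth 5)
N: right child of J (depth 4)
K: left child of N (depth 5)
I: right child of G (depth 6)

U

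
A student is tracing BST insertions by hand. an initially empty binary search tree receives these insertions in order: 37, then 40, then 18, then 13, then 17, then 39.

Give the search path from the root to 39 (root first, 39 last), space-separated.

37: root
40: right child of 37 (depth 1)
18: left child of 37 (depth 1)
13: left child of 18 (depth 2)
17: right child of 13 (depth 3)
39: left child of 40 (depth 2)

37 40 39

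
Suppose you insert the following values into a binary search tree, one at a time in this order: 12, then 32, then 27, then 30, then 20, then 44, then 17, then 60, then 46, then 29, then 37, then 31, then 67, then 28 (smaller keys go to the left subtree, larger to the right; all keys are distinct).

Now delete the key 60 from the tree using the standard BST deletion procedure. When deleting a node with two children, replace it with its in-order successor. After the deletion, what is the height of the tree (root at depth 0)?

12: root
32: right child of 12 (depth 1)
27: left child of 32 (depth 2)
30: right child of 27 (depth 3)
20: left child of 27 (depth 3)
44: right child of 32 (depth 2)
17: left child of 20 (depth 4)
60: right child of 44 (depth 3)
46: left child of 60 (depth 4)
29: left child of 30 (depth 4)
37: left child of 44 (depth 3)
31: right child of 30 (depth 4)
67: right child of 60 (depth 4)
28: left child of 29 (depth 5)

Delete 60 (two children — replace with in-order successor).
After deletion, deepest node is 28 at depth 5.

5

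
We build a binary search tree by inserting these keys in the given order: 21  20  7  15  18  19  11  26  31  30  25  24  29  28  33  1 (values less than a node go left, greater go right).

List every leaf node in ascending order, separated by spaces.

21: root
20: left child of 21 (depth 1)
7: left child of 20 (depth 2)
15: right child of 7 (depth 3)
18: right child of 15 (depth 4)
19: right child of 18 (depth 5)
11: left child of 15 (depth 4)
26: right child of 21 (depth 1)
31: right child of 26 (depth 2)
30: left child of 31 (depth 3)
25: left child of 26 (depth 2)
24: left child of 25 (depth 3)
29: left child of 30 (depth 4)
28: left child of 29 (depth 5)
33: right child of 31 (depth 3)
1: left child of 7 (depth 3)

1 11 19 24 28 33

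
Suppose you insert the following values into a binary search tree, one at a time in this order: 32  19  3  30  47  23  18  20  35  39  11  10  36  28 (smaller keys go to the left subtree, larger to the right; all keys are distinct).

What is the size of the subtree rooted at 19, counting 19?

Insert 32: tree is empty, so 32 becomes the root.
Insert 19: 19 < 32 → go left. Place as left child of 32.
Insert 3: 3 < 32 → go left; 3 < 19 → go left. Place as left child of 19.
Insert 30: 30 < 32 → go left; 30 > 19 → go right. Place as right child of 19.
Insert 47: 47 > 32 → go right. Place as right child of 32.
Insert 23: 23 < 32 → go left; 23 > 19 → go right; 23 < 30 → go left. Place as left child of 30.
Insert 18: 18 < 32 → go left; 18 < 19 → go left; 18 > 3 → go right. Place as right child of 3.
Insert 20: 20 < 32 → go left; 20 > 19 → go right; 20 < 30 → go left; 20 < 23 → go left. Place as left child of 23.
Insert 35: 35 > 32 → go right; 35 < 47 → go left. Place as left child of 47.
Insert 39: 39 > 32 → go right; 39 < 47 → go left; 39 > 35 → go right. Place as right child of 35.
Insert 11: 11 < 32 → go left; 11 < 19 → go left; 11 > 3 → go right; 11 < 18 → go left. Place as left child of 18.
Insert 10: 10 < 32 → go left; 10 < 19 → go left; 10 > 3 → go right; 10 < 18 → go left; 10 < 11 → go left. Place as left child of 11.
Insert 36: 36 > 32 → go right; 36 < 47 → go left; 36 > 35 → go right; 36 < 39 → go left. Place as left child of 39.
Insert 28: 28 < 32 → go left; 28 > 19 → go right; 28 < 30 → go left; 28 > 23 → go right. Place as right child of 23.

Subtree rooted at 19 contains: 19, 3, 18, 11, 10, 30, 23, 20, 28 — 9 nodes.

9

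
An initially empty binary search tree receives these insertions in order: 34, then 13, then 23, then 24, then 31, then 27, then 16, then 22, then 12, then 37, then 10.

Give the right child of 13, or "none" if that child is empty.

Resulting structure (node: left, right):
  34: L=13, R=37
  13: L=12, R=23
  23: L=16, R=24
  24: L=–, R=31
  31: L=27, R=–
  27: L=–, R=–
  16: L=–, R=22
  22: L=–, R=–
  12: L=10, R=–
  37: L=–, R=–
  10: L=–, R=–

23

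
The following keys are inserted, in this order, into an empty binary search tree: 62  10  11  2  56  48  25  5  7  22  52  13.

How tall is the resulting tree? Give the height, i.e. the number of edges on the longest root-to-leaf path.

7

Insert 62: tree is empty, so 62 becomes the root.
Insert 10: 10 < 62 → go left. Place as left child of 62.
Insert 11: 11 < 62 → go left; 11 > 10 → go right. Place as right child of 10.
Insert 2: 2 < 62 → go left; 2 < 10 → go left. Place as left child of 10.
Insert 56: 56 < 62 → go left; 56 > 10 → go right; 56 > 11 → go right. Place as right child of 11.
Insert 48: 48 < 62 → go left; 48 > 10 → go right; 48 > 11 → go right; 48 < 56 → go left. Place as left child of 56.
Insert 25: 25 < 62 → go left; 25 > 10 → go right; 25 > 11 → go right; 25 < 56 → go left; 25 < 48 → go left. Place as left child of 48.
Insert 5: 5 < 62 → go left; 5 < 10 → go left; 5 > 2 → go right. Place as right child of 2.
Insert 7: 7 < 62 → go left; 7 < 10 → go left; 7 > 2 → go right; 7 > 5 → go right. Place as right child of 5.
Insert 22: 22 < 62 → go left; 22 > 10 → go right; 22 > 11 → go right; 22 < 56 → go left; 22 < 48 → go left; 22 < 25 → go left. Place as left child of 25.
Insert 52: 52 < 62 → go left; 52 > 10 → go right; 52 > 11 → go right; 52 < 56 → go left; 52 > 48 → go right. Place as right child of 48.
Insert 13: 13 < 62 → go left; 13 > 10 → go right; 13 > 11 → go right; 13 < 56 → go left; 13 < 48 → go left; 13 < 25 → go left; 13 < 22 → go left. Place as left child of 22.

The deepest node is 13 at depth 7.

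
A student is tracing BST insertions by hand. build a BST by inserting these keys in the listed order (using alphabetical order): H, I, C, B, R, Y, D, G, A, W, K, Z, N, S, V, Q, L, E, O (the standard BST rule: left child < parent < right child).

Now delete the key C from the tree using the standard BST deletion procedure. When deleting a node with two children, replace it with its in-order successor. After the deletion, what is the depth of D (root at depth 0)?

1

Insert H: tree is empty, so H becomes the root.
Insert I: I > H → go right. Place as right child of H.
Insert C: C < H → go left. Place as left child of H.
Insert B: B < H → go left; B < C → go left. Place as left child of C.
Insert R: R > H → go right; R > I → go right. Place as right child of I.
Insert Y: Y > H → go right; Y > I → go right; Y > R → go right. Place as right child of R.
Insert D: D < H → go left; D > C → go right. Place as right child of C.
Insert G: G < H → go left; G > C → go right; G > D → go right. Place as right child of D.
Insert A: A < H → go left; A < C → go left; A < B → go left. Place as left child of B.
Insert W: W > H → go right; W > I → go right; W > R → go right; W < Y → go left. Place as left child of Y.
Insert K: K > H → go right; K > I → go right; K < R → go left. Place as left child of R.
Insert Z: Z > H → go right; Z > I → go right; Z > R → go right; Z > Y → go right. Place as right child of Y.
Insert N: N > H → go right; N > I → go right; N < R → go left; N > K → go right. Place as right child of K.
Insert S: S > H → go right; S > I → go right; S > R → go right; S < Y → go left; S < W → go left. Place as left child of W.
Insert V: V > H → go right; V > I → go right; V > R → go right; V < Y → go left; V < W → go left; V > S → go right. Place as right child of S.
Insert Q: Q > H → go right; Q > I → go right; Q < R → go left; Q > K → go right; Q > N → go right. Place as right child of N.
Insert L: L > H → go right; L > I → go right; L < R → go left; L > K → go right; L < N → go left. Place as left child of N.
Insert E: E < H → go left; E > C → go right; E > D → go right; E < G → go left. Place as left child of G.
Insert O: O > H → go right; O > I → go right; O < R → go left; O > K → go right; O > N → go right; O < Q → go left. Place as left child of Q.

Delete C (two children — replace with in-order successor).
After deletion, path to D: H → D.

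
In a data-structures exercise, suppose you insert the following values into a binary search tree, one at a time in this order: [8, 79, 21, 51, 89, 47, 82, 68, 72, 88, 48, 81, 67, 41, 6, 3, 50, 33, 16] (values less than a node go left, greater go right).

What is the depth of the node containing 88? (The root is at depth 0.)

4

8: root
79: right child of 8 (depth 1)
21: left child of 79 (depth 2)
51: right child of 21 (depth 3)
89: right child of 79 (depth 2)
47: left child of 51 (depth 4)
82: left child of 89 (depth 3)
68: right child of 51 (depth 4)
72: right child of 68 (depth 5)
88: right child of 82 (depth 4)
48: right child of 47 (depth 5)
81: left child of 82 (depth 4)
67: left child of 68 (depth 5)
41: left child of 47 (depth 5)
6: left child of 8 (depth 1)
3: left child of 6 (depth 2)
50: right child of 48 (depth 6)
33: left child of 41 (depth 6)
16: left child of 21 (depth 3)

Path to 88: 8 → 79 → 89 → 82 → 88, which is 4 edges.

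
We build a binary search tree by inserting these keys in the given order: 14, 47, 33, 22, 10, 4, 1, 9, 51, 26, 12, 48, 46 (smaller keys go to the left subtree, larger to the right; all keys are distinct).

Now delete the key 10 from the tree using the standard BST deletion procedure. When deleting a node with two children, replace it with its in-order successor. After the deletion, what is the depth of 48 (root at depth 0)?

3

Insert 14: tree is empty, so 14 becomes the root.
Insert 47: 47 > 14 → go right. Place as right child of 14.
Insert 33: 33 > 14 → go right; 33 < 47 → go left. Place as left child of 47.
Insert 22: 22 > 14 → go right; 22 < 47 → go left; 22 < 33 → go left. Place as left child of 33.
Insert 10: 10 < 14 → go left. Place as left child of 14.
Insert 4: 4 < 14 → go left; 4 < 10 → go left. Place as left child of 10.
Insert 1: 1 < 14 → go left; 1 < 10 → go left; 1 < 4 → go left. Place as left child of 4.
Insert 9: 9 < 14 → go left; 9 < 10 → go left; 9 > 4 → go right. Place as right child of 4.
Insert 51: 51 > 14 → go right; 51 > 47 → go right. Place as right child of 47.
Insert 26: 26 > 14 → go right; 26 < 47 → go left; 26 < 33 → go left; 26 > 22 → go right. Place as right child of 22.
Insert 12: 12 < 14 → go left; 12 > 10 → go right. Place as right child of 10.
Insert 48: 48 > 14 → go right; 48 > 47 → go right; 48 < 51 → go left. Place as left child of 51.
Insert 46: 46 > 14 → go right; 46 < 47 → go left; 46 > 33 → go right. Place as right child of 33.

Delete 10 (two children — replace with in-order successor).
After deletion, path to 48: 14 → 47 → 51 → 48.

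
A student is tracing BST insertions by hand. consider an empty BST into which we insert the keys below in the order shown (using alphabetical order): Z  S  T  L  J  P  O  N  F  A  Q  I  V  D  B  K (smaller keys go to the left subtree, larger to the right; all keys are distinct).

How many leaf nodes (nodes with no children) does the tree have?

6

Insert Z: tree is empty, so Z becomes the root.
Insert S: S < Z → go left. Place as left child of Z.
Insert T: T < Z → go left; T > S → go right. Place as right child of S.
Insert L: L < Z → go left; L < S → go left. Place as left child of S.
Insert J: J < Z → go left; J < S → go left; J < L → go left. Place as left child of L.
Insert P: P < Z → go left; P < S → go left; P > L → go right. Place as right child of L.
Insert O: O < Z → go left; O < S → go left; O > L → go right; O < P → go left. Place as left child of P.
Insert N: N < Z → go left; N < S → go left; N > L → go right; N < P → go left; N < O → go left. Place as left child of O.
Insert F: F < Z → go left; F < S → go left; F < L → go left; F < J → go left. Place as left child of J.
Insert A: A < Z → go left; A < S → go left; A < L → go left; A < J → go left; A < F → go left. Place as left child of F.
Insert Q: Q < Z → go left; Q < S → go left; Q > L → go right; Q > P → go right. Place as right child of P.
Insert I: I < Z → go left; I < S → go left; I < L → go left; I < J → go left; I > F → go right. Place as right child of F.
Insert V: V < Z → go left; V > S → go right; V > T → go right. Place as right child of T.
Insert D: D < Z → go left; D < S → go left; D < L → go left; D < J → go left; D < F → go left; D > A → go right. Place as right child of A.
Insert B: B < Z → go left; B < S → go left; B < L → go left; B < J → go left; B < F → go left; B > A → go right; B < D → go left. Place as left child of D.
Insert K: K < Z → go left; K < S → go left; K < L → go left; K > J → go right. Place as right child of J.

Leaves: B, I, K, N, Q, V — 6 in total.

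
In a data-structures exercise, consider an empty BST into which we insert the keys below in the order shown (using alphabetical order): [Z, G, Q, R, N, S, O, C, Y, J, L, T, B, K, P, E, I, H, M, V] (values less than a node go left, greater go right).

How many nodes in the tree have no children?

Z: root
G: left child of Z (depth 1)
Q: right child of G (depth 2)
R: right child of Q (depth 3)
N: left child of Q (depth 3)
S: right child of R (depth 4)
O: right child of N (depth 4)
C: left child of G (depth 2)
Y: right child of S (depth 5)
J: left child of N (depth 4)
L: right child of J (depth 5)
T: left child of Y (depth 6)
B: left child of C (depth 3)
K: left child of L (depth 6)
P: right child of O (depth 5)
E: right child of C (depth 3)
I: left child of J (depth 5)
H: left child of I (depth 6)
M: right child of L (depth 6)
V: right child of T (depth 7)

Leaves: B, E, H, K, M, P, V — 7 in total.

7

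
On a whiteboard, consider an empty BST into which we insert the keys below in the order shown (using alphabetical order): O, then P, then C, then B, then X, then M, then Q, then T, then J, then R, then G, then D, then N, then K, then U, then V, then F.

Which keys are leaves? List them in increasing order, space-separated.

Resulting structure (node: left, right):
  O: L=C, R=P
  P: L=–, R=X
  C: L=B, R=M
  B: L=–, R=–
  X: L=Q, R=–
  M: L=J, R=N
  Q: L=–, R=T
  T: L=R, R=U
  J: L=G, R=K
  R: L=–, R=–
  G: L=D, R=–
  D: L=–, R=F
  N: L=–, R=–
  K: L=–, R=–
  U: L=–, R=V
  V: L=–, R=–
  F: L=–, R=–

B F K N R V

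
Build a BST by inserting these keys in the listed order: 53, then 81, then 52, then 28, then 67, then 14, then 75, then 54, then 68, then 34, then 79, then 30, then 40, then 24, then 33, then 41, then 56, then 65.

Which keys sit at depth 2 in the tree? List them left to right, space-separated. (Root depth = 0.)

28 67

Insert 53: tree is empty, so 53 becomes the root.
Insert 81: 81 > 53 → go right. Place as right child of 53.
Insert 52: 52 < 53 → go left. Place as left child of 53.
Insert 28: 28 < 53 → go left; 28 < 52 → go left. Place as left child of 52.
Insert 67: 67 > 53 → go right; 67 < 81 → go left. Place as left child of 81.
Insert 14: 14 < 53 → go left; 14 < 52 → go left; 14 < 28 → go left. Place as left child of 28.
Insert 75: 75 > 53 → go right; 75 < 81 → go left; 75 > 67 → go right. Place as right child of 67.
Insert 54: 54 > 53 → go right; 54 < 81 → go left; 54 < 67 → go left. Place as left child of 67.
Insert 68: 68 > 53 → go right; 68 < 81 → go left; 68 > 67 → go right; 68 < 75 → go left. Place as left child of 75.
Insert 34: 34 < 53 → go left; 34 < 52 → go left; 34 > 28 → go right. Place as right child of 28.
Insert 79: 79 > 53 → go right; 79 < 81 → go left; 79 > 67 → go right; 79 > 75 → go right. Place as right child of 75.
Insert 30: 30 < 53 → go left; 30 < 52 → go left; 30 > 28 → go right; 30 < 34 → go left. Place as left child of 34.
Insert 40: 40 < 53 → go left; 40 < 52 → go left; 40 > 28 → go right; 40 > 34 → go right. Place as right child of 34.
Insert 24: 24 < 53 → go left; 24 < 52 → go left; 24 < 28 → go left; 24 > 14 → go right. Place as right child of 14.
Insert 33: 33 < 53 → go left; 33 < 52 → go left; 33 > 28 → go right; 33 < 34 → go left; 33 > 30 → go right. Place as right child of 30.
Insert 41: 41 < 53 → go left; 41 < 52 → go left; 41 > 28 → go right; 41 > 34 → go right; 41 > 40 → go right. Place as right child of 40.
Insert 56: 56 > 53 → go right; 56 < 81 → go left; 56 < 67 → go left; 56 > 54 → go right. Place as right child of 54.
Insert 65: 65 > 53 → go right; 65 < 81 → go left; 65 < 67 → go left; 65 > 54 → go right; 65 > 56 → go right. Place as right child of 56.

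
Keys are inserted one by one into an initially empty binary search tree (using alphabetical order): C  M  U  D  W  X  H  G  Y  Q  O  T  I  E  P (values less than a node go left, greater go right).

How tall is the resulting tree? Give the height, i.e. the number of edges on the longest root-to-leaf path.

Insert C: tree is empty, so C becomes the root.
Insert M: M > C → go right. Place as right child of C.
Insert U: U > C → go right; U > M → go right. Place as right child of M.
Insert D: D > C → go right; D < M → go left. Place as left child of M.
Insert W: W > C → go right; W > M → go right; W > U → go right. Place as right child of U.
Insert X: X > C → go right; X > M → go right; X > U → go right; X > W → go right. Place as right child of W.
Insert H: H > C → go right; H < M → go left; H > D → go right. Place as right child of D.
Insert G: G > C → go right; G < M → go left; G > D → go right; G < H → go left. Place as left child of H.
Insert Y: Y > C → go right; Y > M → go right; Y > U → go right; Y > W → go right; Y > X → go right. Place as right child of X.
Insert Q: Q > C → go right; Q > M → go right; Q < U → go left. Place as left child of U.
Insert O: O > C → go right; O > M → go right; O < U → go left; O < Q → go left. Place as left child of Q.
Insert T: T > C → go right; T > M → go right; T < U → go left; T > Q → go right. Place as right child of Q.
Insert I: I > C → go right; I < M → go left; I > D → go right; I > H → go right. Place as right child of H.
Insert E: E > C → go right; E < M → go left; E > D → go right; E < H → go left; E < G → go left. Place as left child of G.
Insert P: P > C → go right; P > M → go right; P < U → go left; P < Q → go left; P > O → go right. Place as right child of O.

The deepest node is Y at depth 5.

5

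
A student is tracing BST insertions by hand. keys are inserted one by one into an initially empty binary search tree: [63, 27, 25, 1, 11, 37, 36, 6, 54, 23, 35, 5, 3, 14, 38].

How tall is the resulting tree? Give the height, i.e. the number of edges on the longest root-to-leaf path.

7

63: root
27: left child of 63 (depth 1)
25: left child of 27 (depth 2)
1: left child of 25 (depth 3)
11: right child of 1 (depth 4)
37: right child of 27 (depth 2)
36: left child of 37 (depth 3)
6: left child of 11 (depth 5)
54: right child of 37 (depth 3)
23: right child of 11 (depth 5)
35: left child of 36 (depth 4)
5: left child of 6 (depth 6)
3: left child of 5 (depth 7)
14: left child of 23 (depth 6)
38: left child of 54 (depth 4)

The deepest node is 3 at depth 7.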